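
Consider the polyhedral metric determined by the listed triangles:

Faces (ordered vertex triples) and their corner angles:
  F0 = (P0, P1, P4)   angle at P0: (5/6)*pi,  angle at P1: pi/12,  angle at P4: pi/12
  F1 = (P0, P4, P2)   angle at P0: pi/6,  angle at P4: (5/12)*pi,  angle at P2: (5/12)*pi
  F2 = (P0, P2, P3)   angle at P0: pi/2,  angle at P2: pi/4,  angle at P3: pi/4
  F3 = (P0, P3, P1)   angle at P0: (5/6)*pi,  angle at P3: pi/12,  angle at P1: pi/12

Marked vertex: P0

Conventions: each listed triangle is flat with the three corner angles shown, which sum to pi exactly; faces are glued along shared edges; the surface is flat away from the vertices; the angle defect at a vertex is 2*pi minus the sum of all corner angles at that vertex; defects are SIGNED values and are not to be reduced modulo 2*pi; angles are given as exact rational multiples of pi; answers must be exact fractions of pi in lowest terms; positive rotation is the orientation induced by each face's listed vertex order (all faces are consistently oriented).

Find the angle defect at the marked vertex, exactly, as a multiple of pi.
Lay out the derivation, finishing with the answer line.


Sum of corner angles at P0: (7/3)*pi
defect = 2*pi - (7/3)*pi

Answer: defect(P0) = -pi/3


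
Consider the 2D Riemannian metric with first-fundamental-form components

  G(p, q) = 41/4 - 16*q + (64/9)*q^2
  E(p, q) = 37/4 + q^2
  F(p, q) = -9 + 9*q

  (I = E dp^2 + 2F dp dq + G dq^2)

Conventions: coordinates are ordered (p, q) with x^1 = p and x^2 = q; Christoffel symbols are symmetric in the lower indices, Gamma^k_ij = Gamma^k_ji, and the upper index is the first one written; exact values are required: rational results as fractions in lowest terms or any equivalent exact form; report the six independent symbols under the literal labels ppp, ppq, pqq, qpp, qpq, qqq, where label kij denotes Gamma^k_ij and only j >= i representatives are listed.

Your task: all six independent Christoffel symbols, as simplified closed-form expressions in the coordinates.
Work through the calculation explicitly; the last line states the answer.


E = 37/4 + q^2; F = -9 + 9*q; G = 41/4 - 16*q + (64/9)*q^2
Gamma^k_ij = (1/2) g^{kl} (d_i g_jl + d_j g_il - d_l g_ij), with g^inv = (1/(EG-F^2)) [[G, -F], [-F, E]]
first partials: E_p = 0, E_q = 2*q, F_p = 0, F_q = 9, G_p = 0, G_q = -16 + (128/9)*q
D = EG - F^2 = 221/16 + 14*q - (179/36)*q^2 - 16*q^3 + (64/9)*q^4
expanded: Gamma^p_pp = (G E_p - 2F F_p + F E_q)/(2D), Gamma^p_pq = (G E_q - F G_p)/(2D), Gamma^p_qq = (2G F_q - G G_p - F G_q)/(2D), Gamma^q_pp = (2E F_p - E E_q - F E_p)/(2D), Gamma^q_pq = (E G_p - F E_q)/(2D), Gamma^q_qq = (E G_q - 2F F_q + F G_p)/(2D); substitute and cancel common factors

Answer: Gamma_ppp = (1296*q^2 - 1296*q)/(1024*q^4 - 2304*q^3 - 716*q^2 + 2016*q + 1989), Gamma_ppq = (1024*q^3 - 2304*q^2 + 1476*q)/(1024*q^4 - 2304*q^3 - 716*q^2 + 2016*q + 1989), Gamma_pqq = (2916 - 1152*q)/(1024*q^4 - 2304*q^3 - 716*q^2 + 2016*q + 1989), Gamma_qpp = (-144*q^3 - 1332*q)/(1024*q^4 - 2304*q^3 - 716*q^2 + 2016*q + 1989), Gamma_qpq = (-1296*q^2 + 1296*q)/(1024*q^4 - 2304*q^3 - 716*q^2 + 2016*q + 1989), Gamma_qqq = (1024*q^3 - 1152*q^2 - 2192*q + 1008)/(1024*q^4 - 2304*q^3 - 716*q^2 + 2016*q + 1989)


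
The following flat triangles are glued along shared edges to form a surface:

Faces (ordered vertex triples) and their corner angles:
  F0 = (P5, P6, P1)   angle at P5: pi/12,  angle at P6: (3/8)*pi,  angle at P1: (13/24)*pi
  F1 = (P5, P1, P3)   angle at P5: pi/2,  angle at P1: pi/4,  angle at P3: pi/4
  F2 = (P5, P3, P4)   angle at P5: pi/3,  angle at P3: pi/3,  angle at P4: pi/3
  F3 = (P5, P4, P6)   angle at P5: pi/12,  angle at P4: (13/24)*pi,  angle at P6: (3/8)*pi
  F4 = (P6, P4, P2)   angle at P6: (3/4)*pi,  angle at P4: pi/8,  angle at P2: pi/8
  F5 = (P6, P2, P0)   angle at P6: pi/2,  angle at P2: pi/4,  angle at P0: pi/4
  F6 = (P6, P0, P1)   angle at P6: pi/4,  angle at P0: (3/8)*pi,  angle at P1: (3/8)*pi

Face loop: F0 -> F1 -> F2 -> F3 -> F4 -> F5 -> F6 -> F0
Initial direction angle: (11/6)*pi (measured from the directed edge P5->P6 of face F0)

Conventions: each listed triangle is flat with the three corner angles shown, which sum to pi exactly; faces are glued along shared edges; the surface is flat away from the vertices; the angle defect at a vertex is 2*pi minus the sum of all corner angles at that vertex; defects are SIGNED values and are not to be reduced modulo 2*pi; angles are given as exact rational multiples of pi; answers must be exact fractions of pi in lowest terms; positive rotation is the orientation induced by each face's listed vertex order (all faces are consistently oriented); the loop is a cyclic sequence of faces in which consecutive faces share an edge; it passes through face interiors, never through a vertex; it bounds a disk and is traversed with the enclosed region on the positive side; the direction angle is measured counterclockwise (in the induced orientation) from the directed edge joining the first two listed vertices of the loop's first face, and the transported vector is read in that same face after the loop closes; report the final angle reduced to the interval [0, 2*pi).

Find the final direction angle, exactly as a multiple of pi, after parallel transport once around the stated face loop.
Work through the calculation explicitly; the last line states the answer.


enclosed vertex P5: corner angles sum to pi, defect = 2*pi - pi = pi
enclosed vertex P6: corner angles sum to (9/4)*pi, defect = 2*pi - (9/4)*pi = -pi/4
the rotation equals the total enclosed defect, so the final angle is initial + defects (mod 2*pi)
final angle = (11/6)*pi + (3/4)*pi = (7/12)*pi (mod 2*pi)

Answer: final direction angle = (7/12)*pi


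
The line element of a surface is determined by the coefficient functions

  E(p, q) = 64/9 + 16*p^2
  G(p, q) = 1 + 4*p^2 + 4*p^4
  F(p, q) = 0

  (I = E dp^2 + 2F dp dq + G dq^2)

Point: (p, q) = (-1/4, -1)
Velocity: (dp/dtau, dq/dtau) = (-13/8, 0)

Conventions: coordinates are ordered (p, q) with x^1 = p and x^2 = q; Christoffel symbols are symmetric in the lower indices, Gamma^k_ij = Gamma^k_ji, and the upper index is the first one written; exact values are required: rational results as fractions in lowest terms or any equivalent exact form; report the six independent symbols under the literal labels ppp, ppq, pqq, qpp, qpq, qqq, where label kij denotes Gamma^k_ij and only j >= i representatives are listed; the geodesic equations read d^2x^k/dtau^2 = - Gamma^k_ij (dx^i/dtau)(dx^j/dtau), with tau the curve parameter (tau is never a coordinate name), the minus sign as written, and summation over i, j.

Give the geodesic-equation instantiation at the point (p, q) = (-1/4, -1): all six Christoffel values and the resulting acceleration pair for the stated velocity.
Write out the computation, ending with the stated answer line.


E = 73/9, F = 0, G = 81/64 at the point
E_p = -8, E_q = 0, F_p = 0, F_q = 0, G_p = -9/4, G_q = 0
EG - F^2 = 657/64;  g^inv = (64/657) * [[81/64, 0], [0, 73/9]]
first-kind symbols [ij,l] = (1/2)(d_i g_jl + d_j g_il - d_l g_ij): [pp,p] = E_p/2 = -4, [pp,q] = F_p - E_q/2 = 0, [pq,p] = E_q/2 = 0, [pq,q] = G_p/2 = -9/8, [qq,p] = F_q - G_p/2 = 9/8, [qq,q] = G_q/2 = 0
Gamma^p_ij = (G*[ij,p] - F*[ij,q])/(EG - F^2), Gamma^q_ij = (E*[ij,q] - F*[ij,p])/(EG - F^2)
Gamma_ppp = -36/73, Gamma_ppq = 0, Gamma_pqq = 81/584, Gamma_qpp = 0, Gamma_qpq = -8/9, Gamma_qqq = 0
d^2p/dtau^2 = -(Gamma_ppp*(-13/8)^2 + 2*Gamma_ppq*(-13/8)*(0) + Gamma_pqq*(0)^2) = 1521/1168
d^2q/dtau^2 = -(Gamma_qpp*(-13/8)^2 + 2*Gamma_qpq*(-13/8)*(0) + Gamma_qqq*(0)^2) = 0

Answer: Gamma_ppp = -36/73, Gamma_ppq = 0, Gamma_pqq = 81/584, Gamma_qpp = 0, Gamma_qpq = -8/9, Gamma_qqq = 0; accelerations (d^2p/dtau^2, d^2q/dtau^2) = (1521/1168, 0)


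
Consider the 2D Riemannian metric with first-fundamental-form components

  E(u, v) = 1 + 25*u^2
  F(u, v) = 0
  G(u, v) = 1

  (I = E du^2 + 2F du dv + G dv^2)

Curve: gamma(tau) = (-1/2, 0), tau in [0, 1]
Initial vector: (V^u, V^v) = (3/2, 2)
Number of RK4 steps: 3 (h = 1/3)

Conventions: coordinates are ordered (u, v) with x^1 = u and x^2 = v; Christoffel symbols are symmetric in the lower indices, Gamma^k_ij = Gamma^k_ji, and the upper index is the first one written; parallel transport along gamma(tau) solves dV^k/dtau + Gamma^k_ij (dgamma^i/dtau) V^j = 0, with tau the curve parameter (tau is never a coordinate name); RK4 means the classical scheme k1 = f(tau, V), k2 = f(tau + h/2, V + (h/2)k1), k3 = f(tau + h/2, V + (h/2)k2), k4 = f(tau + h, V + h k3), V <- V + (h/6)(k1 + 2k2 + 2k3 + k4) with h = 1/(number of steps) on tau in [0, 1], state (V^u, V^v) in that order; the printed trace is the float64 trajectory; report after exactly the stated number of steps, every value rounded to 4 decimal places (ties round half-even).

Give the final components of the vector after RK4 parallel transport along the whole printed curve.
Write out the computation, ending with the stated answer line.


gamma'(tau) = (0, 0); f(tau, V)^k = -Gamma^k_ij(gamma(tau)) gamma'^i(tau) V^j; h = 1/3; intermediate values shown to 6 dp
curve data and Christoffel symbols at the stage parameters:
  tau = 0.000000: gamma = (-0.500000, 0.000000), gamma' = (0.000000, 0.000000); Gamma_uuu = -1.724138, Gamma_uuv = 0.000000, Gamma_uvv = 0.000000, Gamma_vuu = 0.000000, Gamma_vuv = 0.000000, Gamma_vvv = 0.000000
  tau = 0.166667: gamma = (-0.500000, 0.000000), gamma' = (0.000000, 0.000000); Gamma_uuu = -1.724138, Gamma_uuv = 0.000000, Gamma_uvv = 0.000000, Gamma_vuu = 0.000000, Gamma_vuv = 0.000000, Gamma_vvv = 0.000000
  tau = 0.333333: gamma = (-0.500000, 0.000000), gamma' = (0.000000, 0.000000); Gamma_uuu = -1.724138, Gamma_uuv = 0.000000, Gamma_uvv = 0.000000, Gamma_vuu = 0.000000, Gamma_vuv = 0.000000, Gamma_vvv = 0.000000
  tau = 0.500000: gamma = (-0.500000, 0.000000), gamma' = (0.000000, 0.000000); Gamma_uuu = -1.724138, Gamma_uuv = 0.000000, Gamma_uvv = 0.000000, Gamma_vuu = 0.000000, Gamma_vuv = 0.000000, Gamma_vvv = 0.000000
  tau = 0.666667: gamma = (-0.500000, 0.000000), gamma' = (0.000000, 0.000000); Gamma_uuu = -1.724138, Gamma_uuv = 0.000000, Gamma_uvv = 0.000000, Gamma_vuu = 0.000000, Gamma_vuv = 0.000000, Gamma_vvv = 0.000000
  tau = 0.833333: gamma = (-0.500000, 0.000000), gamma' = (0.000000, 0.000000); Gamma_uuu = -1.724138, Gamma_uuv = 0.000000, Gamma_uvv = 0.000000, Gamma_vuu = 0.000000, Gamma_vuv = 0.000000, Gamma_vvv = 0.000000
  tau = 1.000000: gamma = (-0.500000, 0.000000), gamma' = (0.000000, 0.000000); Gamma_uuu = -1.724138, Gamma_uuv = 0.000000, Gamma_uvv = 0.000000, Gamma_vuu = 0.000000, Gamma_vuv = 0.000000, Gamma_vvv = 0.000000
step 0: V^u = 1.5000, V^v = 2.0000
step 1: k1 = (0.000000, 0.000000), k2 = (0.000000, 0.000000), k3 = (0.000000, 0.000000), k4 = (0.000000, 0.000000); V <- V + (h/6)(k1 + 2k2 + 2k3 + k4): V^u = 1.5000, V^v = 2.0000
step 2: k1 = (0.000000, 0.000000), k2 = (0.000000, 0.000000), k3 = (0.000000, 0.000000), k4 = (0.000000, 0.000000); V <- V + (h/6)(k1 + 2k2 + 2k3 + k4): V^u = 1.5000, V^v = 2.0000
step 3: k1 = (0.000000, 0.000000), k2 = (0.000000, 0.000000), k3 = (0.000000, 0.000000), k4 = (0.000000, 0.000000); V <- V + (h/6)(k1 + 2k2 + 2k3 + k4): V^u = 1.5000, V^v = 2.0000

Answer: V^u = 1.5000, V^v = 2.0000


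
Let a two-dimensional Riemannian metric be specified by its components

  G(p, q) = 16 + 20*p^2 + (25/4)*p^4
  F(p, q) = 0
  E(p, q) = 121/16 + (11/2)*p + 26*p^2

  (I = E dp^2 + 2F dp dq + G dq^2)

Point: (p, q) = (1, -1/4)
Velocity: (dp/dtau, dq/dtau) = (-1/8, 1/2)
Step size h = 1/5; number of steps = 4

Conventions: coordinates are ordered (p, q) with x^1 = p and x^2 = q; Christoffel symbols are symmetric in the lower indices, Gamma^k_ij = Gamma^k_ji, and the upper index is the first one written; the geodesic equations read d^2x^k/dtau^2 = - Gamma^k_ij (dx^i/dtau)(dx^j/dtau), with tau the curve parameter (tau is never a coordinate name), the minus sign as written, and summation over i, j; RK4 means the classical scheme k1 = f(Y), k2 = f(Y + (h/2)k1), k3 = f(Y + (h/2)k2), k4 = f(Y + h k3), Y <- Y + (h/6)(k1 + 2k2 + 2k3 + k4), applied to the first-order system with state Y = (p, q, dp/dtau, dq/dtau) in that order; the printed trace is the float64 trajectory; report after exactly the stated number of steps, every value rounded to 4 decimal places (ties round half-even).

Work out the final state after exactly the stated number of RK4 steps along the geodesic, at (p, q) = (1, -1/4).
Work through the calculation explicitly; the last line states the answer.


f(Y) = (dp/dtau, dq/dtau, -Gamma^p_ij Y'^i Y'^j, -Gamma^q_ij Y'^i Y'^j) with the Gammas evaluated at the stage position; h = 0.200000; intermediate values shown to 6 dp
step 0: p = 1.0000, q = -0.2500, dp/dtau = -0.1250, dq/dtau = 0.5000
step 1:
  k1: at (p, q) = (1.000000, -0.250000), (dp/dtau, dq/dtau) = (-0.125000, 0.500000); Gamma_ppp = 0.736000, Gamma_ppq = 0.000000, Gamma_pqq = -0.832000, Gamma_qpp = 0.000000, Gamma_qpq = 0.769231, Gamma_qqq = 0.000000; k1 = (-0.125000, 0.500000, 0.196500, 0.096154)
  k2: at (p, q) = (0.987500, -0.200000), (dp/dtau, dq/dtau) = (-0.105350, 0.509615); Gamma_ppp = 0.741242, Gamma_ppq = 0.000000, Gamma_pqq = -0.828915, Gamma_qpp = 0.000000, Gamma_qpq = 0.766944, Gamma_qqq = 0.000000; k2 = (-0.105350, 0.509615, 0.207049, 0.082351)
  k3: at (p, q) = (0.989465, -0.199038), (dp/dtau, dq/dtau) = (-0.104295, 0.508235); Gamma_ppp = 0.740415, Gamma_ppq = 0.000000, Gamma_pqq = -0.829399, Gamma_qpp = 0.000000, Gamma_qpq = 0.767312, Gamma_qqq = 0.000000; k3 = (-0.104295, 0.508235, 0.206182, 0.081345)
  k4: at (p, q) = (0.979141, -0.148353), (dp/dtau, dq/dtau) = (-0.083764, 0.516269); Gamma_ppp = 0.744768, Gamma_ppq = 0.000000, Gamma_pqq = -0.826859, Gamma_qpp = 0.000000, Gamma_qpq = 0.765337, Gamma_qqq = 0.000000; k4 = (-0.083764, 0.516269, 0.215160, 0.066193)
  Y <- Y + (h/6)(k1 + 2k2 + 2k3 + k4): p = 0.9791, q = -0.1483, dp/dtau = -0.0837, dq/dtau = 0.5163
step 2:
  k1: at (p, q) = (0.979065, -0.148268), (dp/dtau, dq/dtau) = (-0.083729, 0.516325); Gamma_ppp = 0.744800, Gamma_ppq = 0.000000, Gamma_pqq = -0.826840, Gamma_qpp = 0.000000, Gamma_qpq = 0.765323, Gamma_qqq = 0.000000; k1 = (-0.083729, 0.516325, 0.215207, 0.066172)
  k2: at (p, q) = (0.970692, -0.096635), (dp/dtau, dq/dtau) = (-0.062209, 0.522942); Gamma_ppp = 0.748350, Gamma_ppq = 0.000000, Gamma_pqq = -0.824786, Gamma_qpp = 0.000000, Gamma_qpq = 0.763650, Gamma_qqq = 0.000000; k2 = (-0.062209, 0.522942, 0.222657, 0.049685)
  k3: at (p, q) = (0.972844, -0.095973), (dp/dtau, dq/dtau) = (-0.061464, 0.521293); Gamma_ppp = 0.747436, Gamma_ppq = 0.000000, Gamma_pqq = -0.825314, Gamma_qpp = 0.000000, Gamma_qpq = 0.764086, Gamma_qqq = 0.000000; k3 = (-0.061464, 0.521293, 0.221453, 0.048963)
  k4: at (p, q) = (0.966772, -0.044009), (dp/dtau, dq/dtau) = (-0.039439, 0.526117); Gamma_ppp = 0.750017, Gamma_ppq = 0.000000, Gamma_pqq = -0.823826, Gamma_qpp = 0.000000, Gamma_qpq = 0.762845, Gamma_qqq = 0.000000; k4 = (-0.039439, 0.526117, 0.226868, 0.031657)
  Y <- Y + (h/6)(k1 + 2k2 + 2k3 + k4): p = 0.9667, q = -0.0439, dp/dtau = -0.0394, dq/dtau = 0.5262
step 3:
  k1: at (p, q) = (0.966714, -0.043904), (dp/dtau, dq/dtau) = (-0.039386, 0.526162); Gamma_ppp = 0.750041, Gamma_ppq = 0.000000, Gamma_pqq = -0.823812, Gamma_qpp = 0.000000, Gamma_qpq = 0.762833, Gamma_qqq = 0.000000; k1 = (-0.039386, 0.526162, 0.226906, 0.031617)
  k2: at (p, q) = (0.962776, 0.008712), (dp/dtau, dq/dtau) = (-0.016696, 0.529324); Gamma_ppp = 0.751720, Gamma_ppq = 0.000000, Gamma_pqq = -0.822848, Gamma_qpp = 0.000000, Gamma_qpq = 0.762010, Gamma_qqq = 0.000000; k2 = (-0.016696, 0.529324, 0.230339, 0.013468)
  k3: at (p, q) = (0.965045, 0.009028), (dp/dtau, dq/dtau) = (-0.016352, 0.527509); Gamma_ppp = 0.750752, Gamma_ppq = 0.000000, Gamma_pqq = -0.823403, Gamma_qpp = 0.000000, Gamma_qpq = 0.762486, Gamma_qqq = 0.000000; k3 = (-0.016352, 0.527509, 0.228924, 0.013154)
  k4: at (p, q) = (0.963444, 0.061598), (dp/dtau, dq/dtau) = (0.006399, 0.528793); Gamma_ppp = 0.751435, Gamma_ppq = 0.000000, Gamma_pqq = -0.823011, Gamma_qpp = 0.000000, Gamma_qpq = 0.762151, Gamma_qqq = 0.000000; k4 = (0.006399, 0.528793, 0.230101, -0.005158)
  Y <- Y + (h/6)(k1 + 2k2 + 2k3 + k4): p = 0.9634, q = 0.0617, dp/dtau = 0.0065, dq/dtau = 0.5288
step 4:
  k1: at (p, q) = (0.963412, 0.061717), (dp/dtau, dq/dtau) = (0.006465, 0.528819); Gamma_ppp = 0.751449, Gamma_ppq = 0.000000, Gamma_pqq = -0.823003, Gamma_qpp = 0.000000, Gamma_qpq = 0.762144, Gamma_qqq = 0.000000; k1 = (0.006465, 0.528819, 0.230121, -0.005211)
  k2: at (p, q) = (0.964058, 0.114599), (dp/dtau, dq/dtau) = (0.029477, 0.528298); Gamma_ppp = 0.751173, Gamma_ppq = 0.000000, Gamma_pqq = -0.823162, Gamma_qpp = 0.000000, Gamma_qpq = 0.762280, Gamma_qqq = 0.000000; k2 = (0.029477, 0.528298, 0.229091, -0.023742)
  k3: at (p, q) = (0.966359, 0.114547), (dp/dtau, dq/dtau) = (0.029374, 0.526445); Gamma_ppp = 0.750192, Gamma_ppq = 0.000000, Gamma_pqq = -0.823725, Gamma_qpp = 0.000000, Gamma_qpq = 0.762760, Gamma_qqq = 0.000000; k3 = (0.029374, 0.526445, 0.227643, -0.023590)
  k4: at (p, q) = (0.969287, 0.167006), (dp/dtau, dq/dtau) = (0.051994, 0.524101); Gamma_ppp = 0.748947, Gamma_ppq = 0.000000, Gamma_pqq = -0.824442, Gamma_qpp = 0.000000, Gamma_qpq = 0.763363, Gamma_qqq = 0.000000; k4 = (0.051994, 0.524101, 0.224434, -0.041603)
  Y <- Y + (h/6)(k1 + 2k2 + 2k3 + k4): p = 0.9693, q = 0.1671, dp/dtau = 0.0521, dq/dtau = 0.5241

Answer: p = 0.9693, q = 0.1671, dp/dtau = 0.0521, dq/dtau = 0.5241


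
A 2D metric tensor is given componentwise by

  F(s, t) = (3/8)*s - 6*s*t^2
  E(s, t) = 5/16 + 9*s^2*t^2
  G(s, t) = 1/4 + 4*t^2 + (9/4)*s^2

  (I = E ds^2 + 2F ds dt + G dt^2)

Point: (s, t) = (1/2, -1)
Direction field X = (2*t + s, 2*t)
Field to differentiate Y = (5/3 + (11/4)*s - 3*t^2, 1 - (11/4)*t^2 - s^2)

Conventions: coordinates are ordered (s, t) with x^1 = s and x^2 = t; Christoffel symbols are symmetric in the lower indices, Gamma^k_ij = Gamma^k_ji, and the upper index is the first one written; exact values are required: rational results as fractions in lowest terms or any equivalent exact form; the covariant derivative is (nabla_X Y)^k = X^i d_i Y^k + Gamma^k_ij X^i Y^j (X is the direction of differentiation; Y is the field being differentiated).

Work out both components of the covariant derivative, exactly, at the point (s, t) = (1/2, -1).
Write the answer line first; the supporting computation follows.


Answer: (nabla_X Y)^s = -93333/9056, (nabla_X Y)^t = -78773/9056

E = 41/16, F = -45/16, G = 77/16 at the point
E_s = 9, E_t = -9/2, F_s = -45/8, F_t = 6, G_s = 9/4, G_t = -8
EG - F^2 = 283/64;  g^inv = (64/283) * [[77/16, 45/16], [45/16, 41/16]]
first-kind symbols [ij,l] = (1/2)(d_i g_jl + d_j g_il - d_l g_ij): [ss,s] = E_s/2 = 9/2, [ss,t] = F_s - E_t/2 = -27/8, [st,s] = E_t/2 = -9/4, [st,t] = G_s/2 = 9/8, [tt,s] = F_t - G_s/2 = 39/8, [tt,t] = G_t/2 = -4
Gamma^s_ij = (G*[ij,s] - F*[ij,t])/(EG - F^2), Gamma^t_ij = (E*[ij,t] - F*[ij,s])/(EG - F^2)
Gamma_sss = 1557/566, Gamma_sst = -981/566, Gamma_stt = 1563/566, Gamma_tss = 513/566, Gamma_tst = -441/566, Gamma_ttt = 443/566
X = (-3/2, -2), Y = (1/24, -2) at the point


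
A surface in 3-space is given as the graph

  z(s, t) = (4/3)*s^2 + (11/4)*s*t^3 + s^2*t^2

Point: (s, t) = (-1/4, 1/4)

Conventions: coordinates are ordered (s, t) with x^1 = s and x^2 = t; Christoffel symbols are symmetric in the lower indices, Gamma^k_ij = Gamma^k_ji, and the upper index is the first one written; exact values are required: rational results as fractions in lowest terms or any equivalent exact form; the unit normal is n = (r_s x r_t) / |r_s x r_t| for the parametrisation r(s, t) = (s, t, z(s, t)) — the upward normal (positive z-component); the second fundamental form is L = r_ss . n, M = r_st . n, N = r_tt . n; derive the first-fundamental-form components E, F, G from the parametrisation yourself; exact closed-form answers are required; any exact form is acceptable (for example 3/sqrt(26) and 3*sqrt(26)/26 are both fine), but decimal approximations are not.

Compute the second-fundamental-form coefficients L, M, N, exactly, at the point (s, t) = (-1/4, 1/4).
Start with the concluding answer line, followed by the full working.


Answer: L = 1072*sqrt(848458)/424229, M = 102*sqrt(848458)/424229, N = -348*sqrt(848458)/424229

z_s = -503/768, z_t = -25/256, z_ss = 67/24, z_st = 17/64, z_tt = -29/32
E = 842833/589824, F = 12575/196608, G = 66161/65536; answer radicand W^2 = 424229/294912
unnormalised second-form numerators: l = 67/24, m = 17/64, n = -29/32; L = l/sqrt(424229/294912), and similarly M = m/sqrt(W^2), N = n/sqrt(W^2)


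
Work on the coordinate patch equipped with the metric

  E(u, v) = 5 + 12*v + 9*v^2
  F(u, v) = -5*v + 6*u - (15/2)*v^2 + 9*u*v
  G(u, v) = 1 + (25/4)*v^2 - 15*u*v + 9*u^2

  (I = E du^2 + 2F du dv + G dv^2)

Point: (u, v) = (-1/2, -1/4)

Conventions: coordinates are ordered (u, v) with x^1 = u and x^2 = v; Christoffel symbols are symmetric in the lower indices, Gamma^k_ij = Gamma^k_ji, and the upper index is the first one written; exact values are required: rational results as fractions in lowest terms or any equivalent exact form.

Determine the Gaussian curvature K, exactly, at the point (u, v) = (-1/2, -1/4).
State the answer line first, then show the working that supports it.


Answer: K = -4096/5041

E = 41/16, F = -35/32, G = 113/64, EG - F^2 = 213/64 at the point
E_u = 0, E_v = 15/2, F_u = 15/4, F_v = -23/4, G_u = -21/4, G_v = 35/8
E_vv = 18, F_uv = 9, G_uu = 18
Using the Brioschi determinant formula for K from the metric derivatives:
M1 = [[-E_vv/2 + F_uv - G_uu/2, E_u/2, F_u - E_v/2], [F_v - G_u/2, E, F], [G_v/2, F, G]] = [[-9, 0, 0], [-25/8, 41/16, -35/32], [35/16, -35/32, 113/64]]; det M1 = -1917/64
M2 = [[0, E_v/2, G_u/2], [E_v/2, E, F], [G_u/2, F, G]] = [[0, 15/4, -21/8], [15/4, 41/16, -35/32], [-21/8, -35/32, 113/64]]; det M2 = -1341/64
det M1 - det M2 = -9; K = -9 / (213/64)^2 = -4096/5041


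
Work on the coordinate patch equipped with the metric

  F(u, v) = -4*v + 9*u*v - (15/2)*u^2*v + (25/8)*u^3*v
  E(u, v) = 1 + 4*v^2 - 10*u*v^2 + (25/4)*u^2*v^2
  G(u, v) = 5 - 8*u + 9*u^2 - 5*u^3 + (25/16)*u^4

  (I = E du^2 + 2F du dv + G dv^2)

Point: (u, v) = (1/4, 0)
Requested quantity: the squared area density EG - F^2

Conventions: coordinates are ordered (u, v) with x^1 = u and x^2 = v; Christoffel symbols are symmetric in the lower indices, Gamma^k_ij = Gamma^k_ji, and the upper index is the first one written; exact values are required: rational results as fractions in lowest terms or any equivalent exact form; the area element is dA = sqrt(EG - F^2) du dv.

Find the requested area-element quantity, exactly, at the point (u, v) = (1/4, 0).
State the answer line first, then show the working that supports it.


Answer: EG - F^2 = 14297/4096

E = 1, F = 0, G = 14297/4096; EG - F^2 = 14297/4096


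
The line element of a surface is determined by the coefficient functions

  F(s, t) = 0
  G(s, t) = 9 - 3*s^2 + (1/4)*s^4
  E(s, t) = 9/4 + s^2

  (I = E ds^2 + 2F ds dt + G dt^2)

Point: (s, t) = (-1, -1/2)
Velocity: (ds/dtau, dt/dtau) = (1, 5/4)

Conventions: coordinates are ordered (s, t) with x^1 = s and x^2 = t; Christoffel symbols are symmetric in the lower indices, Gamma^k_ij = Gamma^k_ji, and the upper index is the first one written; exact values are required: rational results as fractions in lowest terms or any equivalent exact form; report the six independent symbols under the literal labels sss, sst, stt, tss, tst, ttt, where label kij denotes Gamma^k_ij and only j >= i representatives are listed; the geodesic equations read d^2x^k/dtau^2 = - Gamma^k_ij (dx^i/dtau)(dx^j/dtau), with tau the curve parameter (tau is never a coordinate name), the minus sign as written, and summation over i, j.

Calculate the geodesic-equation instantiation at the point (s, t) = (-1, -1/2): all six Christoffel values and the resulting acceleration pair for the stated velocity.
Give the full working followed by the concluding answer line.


E = 13/4, F = 0, G = 25/4 at the point
E_s = -2, E_t = 0, F_s = 0, F_t = 0, G_s = 5, G_t = 0
EG - F^2 = 325/16;  g^inv = (16/325) * [[25/4, 0], [0, 13/4]]
first-kind symbols [ij,l] = (1/2)(d_i g_jl + d_j g_il - d_l g_ij): [ss,s] = E_s/2 = -1, [ss,t] = F_s - E_t/2 = 0, [st,s] = E_t/2 = 0, [st,t] = G_s/2 = 5/2, [tt,s] = F_t - G_s/2 = -5/2, [tt,t] = G_t/2 = 0
Gamma^s_ij = (G*[ij,s] - F*[ij,t])/(EG - F^2), Gamma^t_ij = (E*[ij,t] - F*[ij,s])/(EG - F^2)
Gamma_sss = -4/13, Gamma_sst = 0, Gamma_stt = -10/13, Gamma_tss = 0, Gamma_tst = 2/5, Gamma_ttt = 0
d^2s/dtau^2 = -(Gamma_sss*(1)^2 + 2*Gamma_sst*(1)*(5/4) + Gamma_stt*(5/4)^2) = 157/104
d^2t/dtau^2 = -(Gamma_tss*(1)^2 + 2*Gamma_tst*(1)*(5/4) + Gamma_ttt*(5/4)^2) = -1

Answer: Gamma_sss = -4/13, Gamma_sst = 0, Gamma_stt = -10/13, Gamma_tss = 0, Gamma_tst = 2/5, Gamma_ttt = 0; accelerations (d^2s/dtau^2, d^2t/dtau^2) = (157/104, -1)


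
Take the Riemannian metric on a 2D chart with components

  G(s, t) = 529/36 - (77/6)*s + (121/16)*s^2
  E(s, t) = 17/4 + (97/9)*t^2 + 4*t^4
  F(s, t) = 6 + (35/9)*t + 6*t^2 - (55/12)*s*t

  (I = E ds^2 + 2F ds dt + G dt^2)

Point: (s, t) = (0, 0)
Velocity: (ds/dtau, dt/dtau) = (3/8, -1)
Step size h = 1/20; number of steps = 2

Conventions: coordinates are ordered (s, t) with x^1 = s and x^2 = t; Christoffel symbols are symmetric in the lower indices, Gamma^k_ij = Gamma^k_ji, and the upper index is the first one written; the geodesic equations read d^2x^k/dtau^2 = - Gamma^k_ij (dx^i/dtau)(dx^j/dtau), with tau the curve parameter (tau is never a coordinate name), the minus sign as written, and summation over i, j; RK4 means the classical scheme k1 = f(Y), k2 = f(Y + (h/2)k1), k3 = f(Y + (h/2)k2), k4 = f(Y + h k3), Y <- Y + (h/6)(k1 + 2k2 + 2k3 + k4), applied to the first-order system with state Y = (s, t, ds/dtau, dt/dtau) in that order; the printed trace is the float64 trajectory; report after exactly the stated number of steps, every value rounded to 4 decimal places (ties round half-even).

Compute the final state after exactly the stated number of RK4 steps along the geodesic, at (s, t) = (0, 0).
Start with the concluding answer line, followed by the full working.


Answer: s = 0.0167, t = -0.0926, ds/dtau = -0.0158, dt/dtau = -0.8570

f(Y) = (ds/dtau, dt/dtau, -Gamma^s_ij Y'^i Y'^j, -Gamma^t_ij Y'^i Y'^j) with the Gammas evaluated at the stage position; h = 0.050000; intermediate values shown to 6 dp
step 0: s = 0.0000, t = 0.0000, ds/dtau = 0.3750, dt/dtau = -1.0000
step 1:
  k1: at (s, t) = (0.000000, 0.000000), (ds/dtau, dt/dtau) = (0.375000, -1.000000); Gamma_sss = 0.000000, Gamma_sst = 1.455500, Gamma_stt = 5.725008, Gamma_tss = 0.000000, Gamma_tst = -1.030979, Gamma_ttt = -2.337621; k1 = (0.375000, -1.000000, -4.633383, 1.564387)
  k2: at (s, t) = (0.009375, -0.025000), (ds/dtau, dt/dtau) = (0.259165, -0.960890); Gamma_sss = -0.083615, Gamma_sst = 1.236467, Gamma_stt = 5.311802, Gamma_tss = 0.060249, Gamma_tst = -0.936570, Gamma_ttt = -2.153033; k2 = (0.259165, -0.960890, -4.282991, 1.517403)
  k3: at (s, t) = (0.006479, -0.024022), (ds/dtau, dt/dtau) = (0.267925, -0.962065); Gamma_sss = -0.080056, Gamma_sst = 1.242168, Gamma_stt = 5.328505, Gamma_tss = 0.057647, Gamma_tst = -0.938282, Gamma_ttt = -2.155511; k3 = (0.267925, -0.962065, -4.285786, 1.507230)
  k4: at (s, t) = (0.013396, -0.048103), (ds/dtau, dt/dtau) = (0.160711, -0.924639); Gamma_sss = -0.153469, Gamma_sst = 1.041685, Gamma_stt = 4.943624, Gamma_tss = 0.112539, Gamma_tst = -0.852950, Gamma_ttt = -1.984331; k4 = (0.160711, -0.924639, -3.913032, 1.440114)
  Y <- Y + (h/6)(k1 + 2k2 + 2k3 + k4): s = 0.0132, t = -0.0481, ds/dtau = 0.1610, dt/dtau = -0.9246
step 2:
  k1: at (s, t) = (0.013249, -0.048088), (ds/dtau, dt/dtau) = (0.160967, -0.924552); Gamma_sss = -0.153380, Gamma_sst = 1.041693, Gamma_stt = 4.943954, Gamma_tss = 0.112472, Gamma_tst = -0.852922, Gamma_ttt = -1.984215; k1 = (0.160967, -0.924552, -3.912045, 1.439318)
  k2: at (s, t) = (0.017273, -0.071202), (ds/dtau, dt/dtau) = (0.063166, -0.888569); Gamma_sss = -0.216709, Gamma_sst = 0.859627, Gamma_stt = 4.590022, Gamma_tss = 0.161982, Gamma_tst = -0.776286, Gamma_ttt = -1.826226; k2 = (0.063166, -0.888569, -3.526712, 1.354118)
  k3: at (s, t) = (0.014828, -0.070302), (ds/dtau, dt/dtau) = (0.072799, -0.890699); Gamma_sss = -0.213361, Gamma_sst = 0.865053, Gamma_stt = 4.605567, Gamma_tss = 0.159376, Gamma_tst = -0.778180, Gamma_ttt = -1.829117; k3 = (0.072799, -0.890699, -3.540488, 1.349358)
  k4: at (s, t) = (0.016889, -0.092623), (ds/dtau, dt/dtau) = (-0.016057, -0.857084); Gamma_sss = -0.267802, Gamma_sst = 0.700105, Gamma_stt = 4.280094, Gamma_tss = 0.204090, Gamma_tst = -0.709845, Gamma_ttt = -1.684400; k4 = (-0.016057, -0.857084, -3.163329, 1.256835)
  Y <- Y + (h/6)(k1 + 2k2 + 2k3 + k4): s = 0.0167, t = -0.0926, ds/dtau = -0.0158, dt/dtau = -0.8570


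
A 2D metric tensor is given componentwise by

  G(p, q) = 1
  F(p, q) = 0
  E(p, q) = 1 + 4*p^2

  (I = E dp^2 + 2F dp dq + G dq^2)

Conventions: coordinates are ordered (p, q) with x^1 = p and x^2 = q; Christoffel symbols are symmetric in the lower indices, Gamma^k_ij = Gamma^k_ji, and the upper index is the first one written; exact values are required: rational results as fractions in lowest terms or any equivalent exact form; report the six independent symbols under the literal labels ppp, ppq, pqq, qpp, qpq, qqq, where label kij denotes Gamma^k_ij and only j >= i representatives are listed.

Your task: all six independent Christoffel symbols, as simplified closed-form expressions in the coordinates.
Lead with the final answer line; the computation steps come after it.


Answer: Gamma_ppp = 4*p/(4*p^2 + 1), Gamma_ppq = 0, Gamma_pqq = 0, Gamma_qpp = 0, Gamma_qpq = 0, Gamma_qqq = 0

E = 1 + 4*p^2; F = 0; G = 1
Gamma^k_ij = (1/2) g^{kl} (d_i g_jl + d_j g_il - d_l g_ij), with g^inv = (1/(EG-F^2)) [[G, -F], [-F, E]]
first partials: E_p = 8*p, E_q = 0, F_p = 0, F_q = 0, G_p = 0, G_q = 0
D = EG - F^2 = 1 + 4*p^2
expanded: Gamma^p_pp = (G E_p - 2F F_p + F E_q)/(2D), Gamma^p_pq = (G E_q - F G_p)/(2D), Gamma^p_qq = (2G F_q - G G_p - F G_q)/(2D), Gamma^q_pp = (2E F_p - E E_q - F E_p)/(2D), Gamma^q_pq = (E G_p - F E_q)/(2D), Gamma^q_qq = (E G_q - 2F F_q + F G_p)/(2D); substitute and cancel common factors


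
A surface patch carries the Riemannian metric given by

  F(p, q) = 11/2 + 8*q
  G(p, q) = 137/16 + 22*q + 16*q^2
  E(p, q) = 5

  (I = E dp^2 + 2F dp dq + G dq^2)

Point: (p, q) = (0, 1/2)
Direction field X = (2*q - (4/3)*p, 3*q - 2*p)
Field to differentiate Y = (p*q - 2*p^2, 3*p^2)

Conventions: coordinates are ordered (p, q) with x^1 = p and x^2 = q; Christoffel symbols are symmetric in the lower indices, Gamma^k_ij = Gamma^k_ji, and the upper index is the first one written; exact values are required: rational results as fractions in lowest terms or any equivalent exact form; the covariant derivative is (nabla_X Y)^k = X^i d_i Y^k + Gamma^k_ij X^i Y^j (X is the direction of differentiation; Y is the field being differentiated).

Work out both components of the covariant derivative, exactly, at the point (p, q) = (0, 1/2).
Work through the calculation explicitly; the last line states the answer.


E = 5, F = 19/2, G = 377/16 at the point
E_p = 0, E_q = 0, F_p = 0, F_q = 8, G_p = 0, G_q = 38
EG - F^2 = 441/16;  g^inv = (16/441) * [[377/16, -19/2], [-19/2, 5]]
first-kind symbols [ij,l] = (1/2)(d_i g_jl + d_j g_il - d_l g_ij): [pp,p] = E_p/2 = 0, [pp,q] = F_p - E_q/2 = 0, [pq,p] = E_q/2 = 0, [pq,q] = G_p/2 = 0, [qq,p] = F_q - G_p/2 = 8, [qq,q] = G_q/2 = 19
Gamma^p_ij = (G*[ij,p] - F*[ij,q])/(EG - F^2), Gamma^q_ij = (E*[ij,q] - F*[ij,p])/(EG - F^2)
Gamma_ppp = 0, Gamma_ppq = 0, Gamma_pqq = 128/441, Gamma_qpp = 0, Gamma_qpq = 0, Gamma_qqq = 304/441
X = (1, 3/2), Y = (0, 0) at the point

Answer: (nabla_X Y)^p = 1/2, (nabla_X Y)^q = 0


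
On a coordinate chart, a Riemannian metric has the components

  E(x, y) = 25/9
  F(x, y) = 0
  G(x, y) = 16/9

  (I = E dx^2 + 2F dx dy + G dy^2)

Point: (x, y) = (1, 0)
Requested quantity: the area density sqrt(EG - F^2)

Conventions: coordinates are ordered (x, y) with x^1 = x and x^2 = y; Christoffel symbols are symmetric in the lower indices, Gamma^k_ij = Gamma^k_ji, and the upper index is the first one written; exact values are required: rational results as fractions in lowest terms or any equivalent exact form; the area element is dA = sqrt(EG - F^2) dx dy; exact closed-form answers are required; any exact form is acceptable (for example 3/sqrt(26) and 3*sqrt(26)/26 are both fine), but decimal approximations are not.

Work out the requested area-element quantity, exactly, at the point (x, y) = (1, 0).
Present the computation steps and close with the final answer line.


E = 25/9, F = 0, G = 16/9; EG - F^2 = 400/81

Answer: sqrt(EG - F^2) = 20/9


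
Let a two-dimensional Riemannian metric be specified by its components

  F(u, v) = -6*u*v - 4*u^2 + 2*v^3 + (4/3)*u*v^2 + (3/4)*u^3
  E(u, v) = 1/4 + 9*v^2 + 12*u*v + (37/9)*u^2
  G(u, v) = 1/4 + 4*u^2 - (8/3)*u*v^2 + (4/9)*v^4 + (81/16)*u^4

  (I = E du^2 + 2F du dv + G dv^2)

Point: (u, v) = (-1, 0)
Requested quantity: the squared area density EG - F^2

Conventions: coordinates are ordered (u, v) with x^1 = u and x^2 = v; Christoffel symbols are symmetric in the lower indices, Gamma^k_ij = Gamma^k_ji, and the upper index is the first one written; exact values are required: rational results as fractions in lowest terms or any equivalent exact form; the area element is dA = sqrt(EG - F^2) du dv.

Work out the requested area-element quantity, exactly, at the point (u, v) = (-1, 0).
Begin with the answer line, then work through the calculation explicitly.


Answer: EG - F^2 = 10397/576

E = 157/36, F = -19/4, G = 149/16; EG - F^2 = 10397/576


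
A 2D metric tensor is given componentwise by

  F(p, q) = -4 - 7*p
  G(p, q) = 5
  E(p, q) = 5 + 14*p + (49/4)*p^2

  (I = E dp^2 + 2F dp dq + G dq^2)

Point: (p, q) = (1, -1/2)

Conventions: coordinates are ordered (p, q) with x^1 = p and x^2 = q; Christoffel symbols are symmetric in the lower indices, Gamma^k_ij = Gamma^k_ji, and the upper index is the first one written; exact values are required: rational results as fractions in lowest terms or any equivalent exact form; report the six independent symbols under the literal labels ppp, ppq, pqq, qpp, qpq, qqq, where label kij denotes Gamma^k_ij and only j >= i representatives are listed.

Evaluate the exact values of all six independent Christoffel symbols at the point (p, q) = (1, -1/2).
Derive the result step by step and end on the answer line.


E = 125/4, F = -11, G = 5 at the point
E_p = 77/2, E_q = 0, F_p = -7, F_q = 0, G_p = 0, G_q = 0
EG - F^2 = 141/4;  g^inv = (4/141) * [[5, 11], [11, 125/4]]
first-kind symbols [ij,l] = (1/2)(d_i g_jl + d_j g_il - d_l g_ij): [pp,p] = E_p/2 = 77/4, [pp,q] = F_p - E_q/2 = -7, [pq,p] = E_q/2 = 0, [pq,q] = G_p/2 = 0, [qq,p] = F_q - G_p/2 = 0, [qq,q] = G_q/2 = 0
Gamma^p_ij = (G*[ij,p] - F*[ij,q])/(EG - F^2), Gamma^q_ij = (E*[ij,q] - F*[ij,p])/(EG - F^2)

Answer: Gamma_ppp = 77/141, Gamma_ppq = 0, Gamma_pqq = 0, Gamma_qpp = -28/141, Gamma_qpq = 0, Gamma_qqq = 0


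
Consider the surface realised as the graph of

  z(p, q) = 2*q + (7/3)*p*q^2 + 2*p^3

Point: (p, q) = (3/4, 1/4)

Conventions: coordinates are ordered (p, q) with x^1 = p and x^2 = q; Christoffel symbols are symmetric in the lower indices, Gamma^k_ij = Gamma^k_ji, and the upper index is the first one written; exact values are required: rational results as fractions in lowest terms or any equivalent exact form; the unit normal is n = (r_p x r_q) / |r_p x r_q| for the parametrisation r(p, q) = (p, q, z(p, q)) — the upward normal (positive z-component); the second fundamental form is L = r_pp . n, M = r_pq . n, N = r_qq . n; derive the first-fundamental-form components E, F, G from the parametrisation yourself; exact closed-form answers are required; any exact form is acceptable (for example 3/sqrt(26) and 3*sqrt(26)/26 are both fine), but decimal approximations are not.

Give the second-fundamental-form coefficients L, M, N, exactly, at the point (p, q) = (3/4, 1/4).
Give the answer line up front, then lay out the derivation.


Answer: L = 432*sqrt(49909)/49909, M = 56*sqrt(49909)/49909, N = 168*sqrt(49909)/49909

z_p = 169/48, z_q = 23/8, z_pp = 9, z_pq = 7/6, z_qq = 7/2
E = 30865/2304, F = 3887/384, G = 593/64; answer radicand W^2 = 49909/2304
unnormalised second-form numerators: l = 9, m = 7/6, n = 7/2; L = l/sqrt(49909/2304), and similarly M = m/sqrt(W^2), N = n/sqrt(W^2)


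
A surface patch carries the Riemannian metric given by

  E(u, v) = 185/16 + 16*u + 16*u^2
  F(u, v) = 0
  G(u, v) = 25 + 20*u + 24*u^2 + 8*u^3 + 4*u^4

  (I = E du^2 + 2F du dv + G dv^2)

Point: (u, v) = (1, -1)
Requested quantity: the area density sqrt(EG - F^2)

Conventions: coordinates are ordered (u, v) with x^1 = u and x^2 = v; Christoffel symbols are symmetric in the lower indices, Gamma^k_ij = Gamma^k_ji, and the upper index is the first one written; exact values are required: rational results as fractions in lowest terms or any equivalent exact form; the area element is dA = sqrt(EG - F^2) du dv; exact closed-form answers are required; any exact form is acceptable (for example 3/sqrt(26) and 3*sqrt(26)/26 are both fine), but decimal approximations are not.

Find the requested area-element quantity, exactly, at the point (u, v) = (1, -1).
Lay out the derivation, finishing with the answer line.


E = 697/16, F = 0, G = 81; EG - F^2 = 56457/16

Answer: sqrt(EG - F^2) = 9*sqrt(697)/4


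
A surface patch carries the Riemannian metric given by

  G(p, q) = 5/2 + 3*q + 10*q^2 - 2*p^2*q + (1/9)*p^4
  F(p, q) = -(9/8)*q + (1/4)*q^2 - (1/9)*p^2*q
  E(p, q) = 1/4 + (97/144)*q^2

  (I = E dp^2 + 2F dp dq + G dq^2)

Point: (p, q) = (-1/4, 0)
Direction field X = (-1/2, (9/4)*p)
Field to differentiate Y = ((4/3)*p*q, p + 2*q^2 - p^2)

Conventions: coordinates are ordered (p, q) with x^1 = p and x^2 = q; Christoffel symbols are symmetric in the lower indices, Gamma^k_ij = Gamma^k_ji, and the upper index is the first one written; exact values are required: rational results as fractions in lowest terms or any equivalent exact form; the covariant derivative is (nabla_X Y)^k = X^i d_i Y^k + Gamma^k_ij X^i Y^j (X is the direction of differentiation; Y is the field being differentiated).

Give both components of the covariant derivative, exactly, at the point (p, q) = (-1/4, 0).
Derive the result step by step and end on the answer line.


E = 1/4, F = 0, G = 5761/2304 at the point
E_p = 0, E_q = 0, F_p = 0, F_q = -163/144, G_p = -1/144, G_q = 23/8
EG - F^2 = 5761/9216;  g^inv = (9216/5761) * [[5761/2304, 0], [0, 1/4]]
first-kind symbols [ij,l] = (1/2)(d_i g_jl + d_j g_il - d_l g_ij): [pp,p] = E_p/2 = 0, [pp,q] = F_p - E_q/2 = 0, [pq,p] = E_q/2 = 0, [pq,q] = G_p/2 = -1/288, [qq,p] = F_q - G_p/2 = -325/288, [qq,q] = G_q/2 = 23/16
Gamma^p_ij = (G*[ij,p] - F*[ij,q])/(EG - F^2), Gamma^q_ij = (E*[ij,q] - F*[ij,p])/(EG - F^2)
Gamma_ppp = 0, Gamma_ppq = 0, Gamma_pqq = -325/72, Gamma_qpp = 0, Gamma_qpq = -8/5761, Gamma_qqq = 3312/5761
X = (-1/2, -9/16), Y = (0, -5/16) at the point

Answer: (nabla_X Y)^p = -1241/2048, (nabla_X Y)^q = -59837/92176


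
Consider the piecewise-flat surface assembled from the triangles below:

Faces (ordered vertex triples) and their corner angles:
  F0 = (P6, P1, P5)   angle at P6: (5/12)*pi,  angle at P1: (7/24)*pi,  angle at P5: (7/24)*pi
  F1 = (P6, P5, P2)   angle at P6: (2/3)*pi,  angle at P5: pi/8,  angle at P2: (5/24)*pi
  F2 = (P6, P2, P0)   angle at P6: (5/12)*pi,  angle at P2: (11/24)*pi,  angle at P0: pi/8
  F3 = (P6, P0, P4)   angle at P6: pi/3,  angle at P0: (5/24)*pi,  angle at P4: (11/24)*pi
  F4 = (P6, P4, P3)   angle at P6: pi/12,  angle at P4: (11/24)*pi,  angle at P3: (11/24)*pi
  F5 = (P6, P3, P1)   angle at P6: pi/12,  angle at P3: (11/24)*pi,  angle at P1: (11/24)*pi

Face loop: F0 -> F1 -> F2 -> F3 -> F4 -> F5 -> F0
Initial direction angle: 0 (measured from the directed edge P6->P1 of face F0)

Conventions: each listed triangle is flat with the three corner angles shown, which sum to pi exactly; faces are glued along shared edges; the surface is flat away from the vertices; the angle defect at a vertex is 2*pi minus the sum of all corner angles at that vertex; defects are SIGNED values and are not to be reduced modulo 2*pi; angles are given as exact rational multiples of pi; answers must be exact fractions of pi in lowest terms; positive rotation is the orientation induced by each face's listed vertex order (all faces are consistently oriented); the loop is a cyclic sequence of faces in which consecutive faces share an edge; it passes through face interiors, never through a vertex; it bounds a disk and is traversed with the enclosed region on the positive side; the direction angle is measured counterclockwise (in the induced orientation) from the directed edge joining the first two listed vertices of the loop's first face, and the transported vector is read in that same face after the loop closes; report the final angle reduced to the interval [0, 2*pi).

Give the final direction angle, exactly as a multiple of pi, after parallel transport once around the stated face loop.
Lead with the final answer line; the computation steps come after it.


Answer: final direction angle = 0

enclosed vertex P6: corner angles sum to 2*pi, defect = 2*pi - 2*pi = 0
final direction = starting direction + enclosed defect total, reduced mod 2*pi (induced orientation)
final angle = 0 + 0 = 0 (mod 2*pi)
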